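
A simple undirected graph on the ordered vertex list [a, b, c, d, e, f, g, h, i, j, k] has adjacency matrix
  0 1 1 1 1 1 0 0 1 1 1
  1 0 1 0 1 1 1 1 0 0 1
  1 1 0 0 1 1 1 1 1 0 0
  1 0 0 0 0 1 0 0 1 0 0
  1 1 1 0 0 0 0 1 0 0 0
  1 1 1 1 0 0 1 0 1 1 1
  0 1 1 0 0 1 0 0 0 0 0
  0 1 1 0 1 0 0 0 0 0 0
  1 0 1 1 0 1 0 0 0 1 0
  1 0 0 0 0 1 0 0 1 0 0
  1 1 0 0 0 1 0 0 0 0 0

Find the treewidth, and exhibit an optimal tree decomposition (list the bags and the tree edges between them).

Every bag has size at most 4, so the width is 4 − 1 = 3 and tw(G) ≤ 3. On the other hand G contains the 4-clique {b, c, e, h}. A clique must lie in a single bag of any decomposition, so no decomposition can have width below 3. Therefore the treewidth is 3.

Treewidth 3.
Bags: B1 = {a, b, c, f}  B2 = {b, c, f, g}  B3 = {a, c, f, i}  B4 = {a, b, f, k}  B5 = {a, b, c, e}  B6 = {a, d, f, i}  B7 = {b, c, e, h}  B8 = {a, f, i, j}
Tree: B1–B2, B1–B3, B1–B4, B1–B5, B3–B6, B5–B7, B6–B8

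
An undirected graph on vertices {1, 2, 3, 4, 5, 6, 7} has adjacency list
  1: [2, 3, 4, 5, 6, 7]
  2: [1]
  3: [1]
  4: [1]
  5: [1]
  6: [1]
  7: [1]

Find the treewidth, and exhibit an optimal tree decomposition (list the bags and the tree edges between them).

Each bag holds 2 vertices, so the decomposition has width 1, which upper-bounds the treewidth. Since G has at least one edge (e.g. 7–1), it is not an edgeless graph, so tw(G) ≥ 1. The upper and lower bounds meet at 1, so that is the treewidth.

Treewidth 1.
Bags: B1 = {1, 7}  B2 = {1, 5}  B3 = {1, 2}  B4 = {1, 3}  B5 = {1, 6}  B6 = {1, 4}
Tree: B1–B2, B1–B3, B2–B4, B4–B5, B5–B6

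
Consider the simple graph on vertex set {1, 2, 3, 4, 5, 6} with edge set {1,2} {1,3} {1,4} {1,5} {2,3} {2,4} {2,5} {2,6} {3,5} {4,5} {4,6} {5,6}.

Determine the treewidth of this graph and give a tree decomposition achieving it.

Each bag holds 4 vertices, so the decomposition has width 3, which upper-bounds the treewidth. Conversely, {1, 2, 3, 5} is a clique of size 4, and the vertices of any clique must share a bag in every tree decomposition; so some bag has ≥ 4 vertices and tw(G) ≥ 3. Combining the bounds, tw(G) = 3.

Treewidth 3.
One such decomposition:
Bags: B1 = {1, 2, 4, 5}  B2 = {2, 4, 5, 6}  B3 = {1, 2, 3, 5}
Tree: B1–B2, B1–B3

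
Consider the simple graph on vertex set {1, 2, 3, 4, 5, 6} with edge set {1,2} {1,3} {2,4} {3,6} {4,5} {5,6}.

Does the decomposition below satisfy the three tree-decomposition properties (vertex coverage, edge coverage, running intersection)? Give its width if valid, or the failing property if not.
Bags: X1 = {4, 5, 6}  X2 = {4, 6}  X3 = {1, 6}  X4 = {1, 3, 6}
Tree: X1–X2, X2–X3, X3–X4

No — vertex 2 appears in no bag.

A tree decomposition must satisfy three properties: every vertex lies in some bag; for every edge, both endpoints lie together in some bag; and for every vertex, the bags containing it form a connected subtree. Here vertex 2 appears in no bag, so the decomposition is invalid.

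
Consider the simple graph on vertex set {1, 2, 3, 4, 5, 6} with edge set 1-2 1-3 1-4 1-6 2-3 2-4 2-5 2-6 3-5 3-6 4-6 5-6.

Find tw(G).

3

A width-3 tree decomposition is:
Bags: B1 = {1, 2, 3, 6}  B2 = {2, 3, 5, 6}  B3 = {1, 2, 4, 6}
Tree: B1–B2, B1–B3
The largest bag has 4 vertices, giving width 3; this decomposition certifies tw(G) ≤ 3. Conversely, {1, 2, 3, 6} is a clique of size 4, and the vertices of any clique must share a bag in every tree decomposition; so some bag has ≥ 4 vertices and tw(G) ≥ 3. Hence tw(G) = 3 exactly.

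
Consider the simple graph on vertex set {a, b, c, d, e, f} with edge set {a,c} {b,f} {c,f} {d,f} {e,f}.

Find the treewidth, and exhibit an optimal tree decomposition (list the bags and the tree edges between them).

Each bag holds 2 vertices, so the decomposition has width 1, which upper-bounds the treewidth. Since G has at least one edge (e.g. d–f), it is not an edgeless graph, so tw(G) ≥ 1. The upper and lower bounds meet at 1, so that is the treewidth.

Treewidth 1.
One such decomposition:
Bags: B1 = {d, f}  B2 = {b, f}  B3 = {e, f}  B4 = {c, f}  B5 = {a, c}
Tree: B1–B2, B2–B3, B3–B4, B4–B5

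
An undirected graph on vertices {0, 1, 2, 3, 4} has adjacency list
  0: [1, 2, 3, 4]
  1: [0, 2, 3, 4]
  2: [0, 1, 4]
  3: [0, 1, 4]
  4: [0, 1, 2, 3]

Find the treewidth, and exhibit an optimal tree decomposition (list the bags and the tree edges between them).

The largest bag has 4 vertices, giving width 3; this decomposition certifies tw(G) ≤ 3. On the other hand G contains the 4-clique {0, 1, 2, 4}. A clique must lie in a single bag of any decomposition, so no decomposition can have width below 3. Therefore the treewidth is 3.

Treewidth 3.
One such decomposition:
Bags: B1 = {0, 1, 2, 4}  B2 = {0, 1, 3, 4}
Tree: B1–B2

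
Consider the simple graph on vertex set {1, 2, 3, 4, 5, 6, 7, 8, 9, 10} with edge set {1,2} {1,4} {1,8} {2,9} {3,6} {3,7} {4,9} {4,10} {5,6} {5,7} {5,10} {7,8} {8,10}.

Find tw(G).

2

A width-2 tree decomposition is:
Bags: B1 = {1, 2, 9}  B2 = {1, 4, 9}  B3 = {1, 4, 8}  B4 = {4, 8, 10}  B5 = {7, 8, 10}  B6 = {5, 7, 10}  B7 = {3, 5, 7}  B8 = {3, 5, 6}
Tree: B1–B2, B2–B3, B3–B4, B4–B5, B5–B6, B6–B7, B7–B8
The largest bag has 3 vertices, giving width 2; this decomposition certifies tw(G) ≤ 2. The edges 2–9–4–1–2 form a cycle, so G is not a tree and its treewidth is at least 2. Hence tw(G) = 2 exactly.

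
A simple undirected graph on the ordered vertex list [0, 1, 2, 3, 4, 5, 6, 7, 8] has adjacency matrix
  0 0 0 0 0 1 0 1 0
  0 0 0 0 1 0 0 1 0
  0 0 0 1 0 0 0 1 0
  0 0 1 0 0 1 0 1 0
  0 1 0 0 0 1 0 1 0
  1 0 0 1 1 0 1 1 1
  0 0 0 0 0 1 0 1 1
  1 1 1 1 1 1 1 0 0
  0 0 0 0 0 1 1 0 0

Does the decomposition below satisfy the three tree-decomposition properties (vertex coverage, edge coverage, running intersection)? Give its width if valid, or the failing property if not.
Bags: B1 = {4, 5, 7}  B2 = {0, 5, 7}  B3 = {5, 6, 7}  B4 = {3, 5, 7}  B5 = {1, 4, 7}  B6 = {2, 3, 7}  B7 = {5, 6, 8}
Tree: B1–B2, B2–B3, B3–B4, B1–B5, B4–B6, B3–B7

Every vertex of G appears in some bag (union = {0, 1, 2, 3, 4, 5, 6, 7, 8}); every edge is covered by a bag; and for each vertex v the set of bags containing v is connected in the bag tree. The decomposition is therefore valid. The largest bag has 3 vertices, so the width is 2.

Yes; width 2.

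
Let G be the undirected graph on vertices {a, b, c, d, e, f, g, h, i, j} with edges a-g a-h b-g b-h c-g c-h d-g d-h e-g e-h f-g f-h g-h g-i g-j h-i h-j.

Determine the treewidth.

2

A width-2 tree decomposition is:
Bags: B1 = {g, h, j}  B2 = {b, g, h}  B3 = {g, h, i}  B4 = {c, g, h}  B5 = {e, g, h}  B6 = {d, g, h}  B7 = {a, g, h}  B8 = {f, g, h}
Tree: B1–B2, B1–B3, B3–B4, B4–B5, B1–B6, B2–B7, B2–B8
Each bag holds 3 vertices, so the decomposition has width 2, which upper-bounds the treewidth. On the other hand G contains the 3-clique {d, g, h}. A clique must lie in a single bag of any decomposition, so no decomposition can have width below 2. Hence tw(G) = 2 exactly.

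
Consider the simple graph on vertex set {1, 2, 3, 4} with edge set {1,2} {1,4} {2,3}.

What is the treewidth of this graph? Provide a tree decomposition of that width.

Treewidth 1.
One optimal decomposition is:
Bags: B1 = {1, 4}  B2 = {1, 2}  B3 = {2, 3}
Tree: B1–B2, B2–B3

Every bag has size at most 2, so the width is 2 − 1 = 1 and tw(G) ≤ 1. G has an edge, so its treewidth is at least 1. Combining the bounds, tw(G) = 1.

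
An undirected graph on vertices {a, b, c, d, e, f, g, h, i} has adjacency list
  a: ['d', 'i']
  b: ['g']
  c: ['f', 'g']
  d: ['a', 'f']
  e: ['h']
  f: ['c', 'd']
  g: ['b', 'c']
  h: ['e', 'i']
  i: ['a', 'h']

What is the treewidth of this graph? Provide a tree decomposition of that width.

Treewidth 1.
One optimal decomposition is:
Bags: B1 = {e, h}  B2 = {h, i}  B3 = {a, i}  B4 = {a, d}  B5 = {d, f}  B6 = {c, f}  B7 = {c, g}  B8 = {b, g}
Tree: B1–B2, B2–B3, B3–B4, B4–B5, B5–B6, B6–B7, B7–B8

Every bag has size at most 2, so the width is 2 − 1 = 1 and tw(G) ≤ 1. Any graph with an edge has treewidth ≥ 1, and G has the edge e–h. Therefore the treewidth is 1.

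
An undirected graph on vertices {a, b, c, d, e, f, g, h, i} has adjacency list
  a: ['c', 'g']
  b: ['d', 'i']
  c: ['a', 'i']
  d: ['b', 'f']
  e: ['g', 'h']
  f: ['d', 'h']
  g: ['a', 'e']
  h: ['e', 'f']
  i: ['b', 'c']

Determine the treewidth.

A width-2 tree decomposition is:
Bags: B1 = {e, f, h}  B2 = {d, e, f}  B3 = {b, d, e}  B4 = {b, e, i}  B5 = {c, e, i}  B6 = {a, c, e}  B7 = {a, e, g}
Tree: B1–B2, B2–B3, B3–B4, B4–B5, B5–B6, B6–B7
The largest bag has 3 vertices, giving width 2; this decomposition certifies tw(G) ≤ 2. The edges e–h–f–d–b–i–c–a–g–e form a cycle, so G is not a tree and its treewidth is at least 2. Hence tw(G) = 2 exactly.

2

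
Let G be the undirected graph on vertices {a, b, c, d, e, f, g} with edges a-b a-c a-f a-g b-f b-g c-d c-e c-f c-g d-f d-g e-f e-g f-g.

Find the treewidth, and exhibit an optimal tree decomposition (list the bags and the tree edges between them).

Treewidth 3.
Bags: B1 = {a, c, f, g}  B2 = {a, b, f, g}  B3 = {c, e, f, g}  B4 = {c, d, f, g}
Tree: B1–B2, B1–B3, B3–B4

The largest bag has 4 vertices, giving width 3; this decomposition certifies tw(G) ≤ 3. On the other hand G contains the 4-clique {c, d, f, g}. A clique must lie in a single bag of any decomposition, so no decomposition can have width below 3. Therefore the treewidth is 3.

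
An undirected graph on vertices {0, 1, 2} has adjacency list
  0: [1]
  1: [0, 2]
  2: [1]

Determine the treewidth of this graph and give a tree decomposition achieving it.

The largest bag has 2 vertices, giving width 1; this decomposition certifies tw(G) ≤ 1. Any graph with an edge has treewidth ≥ 1, and G has the edge 2–1. The upper and lower bounds meet at 1, so that is the treewidth.

Treewidth 1.
One optimal decomposition is:
Bags: B1 = {1, 2}  B2 = {0, 1}
Tree: B1–B2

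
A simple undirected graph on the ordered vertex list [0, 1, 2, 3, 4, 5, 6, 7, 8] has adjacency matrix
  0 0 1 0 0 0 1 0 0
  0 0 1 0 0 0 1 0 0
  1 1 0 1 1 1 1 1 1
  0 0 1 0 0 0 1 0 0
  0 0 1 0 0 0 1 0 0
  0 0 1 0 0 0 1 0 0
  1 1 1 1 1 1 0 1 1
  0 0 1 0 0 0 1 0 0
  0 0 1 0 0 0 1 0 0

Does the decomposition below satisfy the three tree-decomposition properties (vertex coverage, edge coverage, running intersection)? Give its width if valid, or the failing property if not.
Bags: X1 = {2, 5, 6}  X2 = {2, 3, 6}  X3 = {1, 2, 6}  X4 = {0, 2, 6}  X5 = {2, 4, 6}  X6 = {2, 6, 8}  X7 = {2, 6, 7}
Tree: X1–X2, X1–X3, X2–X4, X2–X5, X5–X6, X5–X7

Vertex coverage: the bags together contain {0, 1, 2, 3, 4, 5, 6, 7, 8}, the full vertex set. Edge coverage: each edge of G has both endpoints in at least one bag. Running intersection: for every vertex, the bags containing it form a connected subtree. All three properties hold, so this is a valid tree decomposition of width max|bag| − 1 = 2, and hence tw(G) ≤ 2.

Yes; width 2.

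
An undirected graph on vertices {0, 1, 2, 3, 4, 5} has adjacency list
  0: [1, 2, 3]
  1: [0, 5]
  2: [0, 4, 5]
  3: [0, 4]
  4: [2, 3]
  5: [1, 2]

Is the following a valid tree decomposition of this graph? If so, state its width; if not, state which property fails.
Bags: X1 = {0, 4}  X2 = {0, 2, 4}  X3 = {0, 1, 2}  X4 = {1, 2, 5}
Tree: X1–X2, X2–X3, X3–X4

A tree decomposition must satisfy three properties: every vertex lies in some bag; for every edge, both endpoints lie together in some bag; and for every vertex, the bags containing it form a connected subtree. Here vertex 3 appears in no bag, so the decomposition is invalid.

No — vertex 3 appears in no bag.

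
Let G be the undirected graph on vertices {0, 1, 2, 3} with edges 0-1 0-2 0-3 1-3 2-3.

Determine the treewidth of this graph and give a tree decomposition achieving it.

The largest bag has 3 vertices, giving width 2; this decomposition certifies tw(G) ≤ 2. For the lower bound, the 3 vertices {0, 1, 3} are pairwise adjacent, and any tree decomposition puts a clique entirely inside one bag — forcing width ≥ 2. Combining the bounds, tw(G) = 2.

Treewidth 2.
One such decomposition:
Bags: B1 = {0, 2, 3}  B2 = {0, 1, 3}
Tree: B1–B2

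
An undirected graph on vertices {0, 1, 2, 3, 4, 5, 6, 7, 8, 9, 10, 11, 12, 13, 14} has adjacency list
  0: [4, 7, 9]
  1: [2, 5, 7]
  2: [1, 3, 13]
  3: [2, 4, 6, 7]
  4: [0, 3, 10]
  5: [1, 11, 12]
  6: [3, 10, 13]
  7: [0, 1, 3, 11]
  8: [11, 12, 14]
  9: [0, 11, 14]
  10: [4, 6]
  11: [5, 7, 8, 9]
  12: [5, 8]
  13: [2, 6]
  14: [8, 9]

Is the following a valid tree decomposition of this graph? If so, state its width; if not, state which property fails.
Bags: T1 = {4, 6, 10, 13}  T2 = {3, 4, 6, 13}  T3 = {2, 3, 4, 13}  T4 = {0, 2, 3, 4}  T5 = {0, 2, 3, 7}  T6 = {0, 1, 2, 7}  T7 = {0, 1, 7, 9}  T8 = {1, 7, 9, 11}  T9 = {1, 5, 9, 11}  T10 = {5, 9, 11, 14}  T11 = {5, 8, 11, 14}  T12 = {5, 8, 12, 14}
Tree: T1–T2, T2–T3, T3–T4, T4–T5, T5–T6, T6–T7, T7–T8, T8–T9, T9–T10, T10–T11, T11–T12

Yes; width 3.

Vertex coverage: the bags together contain {0, 1, 2, 3, 4, 5, 6, 7, 8, 9, 10, 11, 12, 13, 14}, the full vertex set. Edge coverage: each edge of G has both endpoints in at least one bag. Running intersection: for every vertex, the bags containing it form a connected subtree. All three properties hold, so this is a valid tree decomposition of width max|bag| − 1 = 3, and hence tw(G) ≤ 3.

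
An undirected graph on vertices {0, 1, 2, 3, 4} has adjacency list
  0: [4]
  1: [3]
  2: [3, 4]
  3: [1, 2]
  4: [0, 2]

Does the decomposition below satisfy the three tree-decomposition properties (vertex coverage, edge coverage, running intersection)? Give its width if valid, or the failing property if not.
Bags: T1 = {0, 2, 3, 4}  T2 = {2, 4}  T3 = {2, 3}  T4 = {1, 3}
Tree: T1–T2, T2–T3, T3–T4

A tree decomposition must satisfy three properties: every vertex lies in some bag; for every edge, both endpoints lie together in some bag; and for every vertex, the bags containing it form a connected subtree. Here bags containing vertex 3 are not connected in the tree, so the decomposition is invalid.

No — bags containing vertex 3 are not connected in the tree.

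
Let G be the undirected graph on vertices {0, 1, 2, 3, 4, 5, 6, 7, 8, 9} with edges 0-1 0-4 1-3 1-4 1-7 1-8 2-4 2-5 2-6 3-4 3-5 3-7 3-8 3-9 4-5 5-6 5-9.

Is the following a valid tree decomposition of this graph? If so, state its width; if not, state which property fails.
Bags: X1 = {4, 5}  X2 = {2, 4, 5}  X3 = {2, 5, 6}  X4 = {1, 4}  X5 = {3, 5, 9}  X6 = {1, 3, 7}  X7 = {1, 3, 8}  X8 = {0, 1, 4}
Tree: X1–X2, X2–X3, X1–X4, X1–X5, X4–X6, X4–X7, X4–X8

No — edge (3,4) lies in no bag.

A tree decomposition must satisfy three properties: every vertex lies in some bag; for every edge, both endpoints lie together in some bag; and for every vertex, the bags containing it form a connected subtree. Here edge (3,4) lies in no bag, so the decomposition is invalid.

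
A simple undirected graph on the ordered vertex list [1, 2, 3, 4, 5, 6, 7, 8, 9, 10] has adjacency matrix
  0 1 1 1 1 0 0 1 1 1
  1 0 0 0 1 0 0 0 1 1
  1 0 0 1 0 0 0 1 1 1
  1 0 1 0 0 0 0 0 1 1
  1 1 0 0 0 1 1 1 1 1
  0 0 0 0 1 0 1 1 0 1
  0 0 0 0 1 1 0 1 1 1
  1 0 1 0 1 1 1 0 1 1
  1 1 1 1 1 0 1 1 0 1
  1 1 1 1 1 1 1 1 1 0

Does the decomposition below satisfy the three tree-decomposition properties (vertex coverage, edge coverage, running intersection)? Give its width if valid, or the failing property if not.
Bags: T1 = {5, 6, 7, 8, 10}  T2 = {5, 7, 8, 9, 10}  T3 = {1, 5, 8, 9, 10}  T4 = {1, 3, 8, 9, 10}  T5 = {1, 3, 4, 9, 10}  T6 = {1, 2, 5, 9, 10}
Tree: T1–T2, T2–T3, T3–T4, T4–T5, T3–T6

Vertex coverage: the bags together contain {1, 2, 3, 4, 5, 6, 7, 8, 9, 10}, the full vertex set. Edge coverage: each edge of G has both endpoints in at least one bag. Running intersection: for every vertex, the bags containing it form a connected subtree. All three properties hold, so this is a valid tree decomposition of width max|bag| − 1 = 4, and hence tw(G) ≤ 4.

Yes; width 4.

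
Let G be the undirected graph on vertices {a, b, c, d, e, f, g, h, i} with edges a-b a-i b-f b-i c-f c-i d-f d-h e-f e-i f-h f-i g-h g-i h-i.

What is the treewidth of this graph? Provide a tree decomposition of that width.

Every bag has size at most 3, so the width is 3 − 1 = 2 and tw(G) ≤ 2. For the lower bound, the 3 vertices {d, f, h} are pairwise adjacent, and any tree decomposition puts a clique entirely inside one bag — forcing width ≥ 2. Combining the bounds, tw(G) = 2.

Treewidth 2.
One optimal decomposition is:
Bags: B1 = {f, h, i}  B2 = {b, f, i}  B3 = {d, f, h}  B4 = {c, f, i}  B5 = {g, h, i}  B6 = {a, b, i}  B7 = {e, f, i}
Tree: B1–B2, B1–B3, B1–B4, B1–B5, B2–B6, B2–B7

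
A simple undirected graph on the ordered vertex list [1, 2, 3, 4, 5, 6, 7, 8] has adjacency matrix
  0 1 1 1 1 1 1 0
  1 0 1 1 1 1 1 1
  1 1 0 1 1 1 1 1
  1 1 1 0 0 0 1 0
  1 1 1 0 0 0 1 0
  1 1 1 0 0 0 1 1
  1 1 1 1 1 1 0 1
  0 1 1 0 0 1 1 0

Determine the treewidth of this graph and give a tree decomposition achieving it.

Treewidth 4.
Bags: B1 = {1, 2, 3, 6, 7}  B2 = {1, 2, 3, 4, 7}  B3 = {1, 2, 3, 5, 7}  B4 = {2, 3, 6, 7, 8}
Tree: B1–B2, B2–B3, B1–B4

Every bag has size at most 5, so the width is 5 − 1 = 4 and tw(G) ≤ 4. For the lower bound, the 5 vertices {2, 3, 6, 7, 8} are pairwise adjacent, and any tree decomposition puts a clique entirely inside one bag — forcing width ≥ 4. Therefore the treewidth is 4.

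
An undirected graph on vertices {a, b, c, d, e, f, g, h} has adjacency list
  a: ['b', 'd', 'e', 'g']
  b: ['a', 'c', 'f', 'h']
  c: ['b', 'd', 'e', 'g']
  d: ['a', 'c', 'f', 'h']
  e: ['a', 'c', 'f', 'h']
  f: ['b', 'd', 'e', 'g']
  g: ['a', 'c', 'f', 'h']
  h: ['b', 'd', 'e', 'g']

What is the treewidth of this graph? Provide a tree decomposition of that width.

Treewidth 4.
Bags: B1 = {a, c, d, f, h}  B2 = {a, b, c, f, h}  B3 = {a, c, f, g, h}  B4 = {a, c, e, f, h}
Tree: B1–B2, B2–B3, B3–B4

Each bag holds 5 vertices, so the decomposition has width 4, which upper-bounds the treewidth. For the lower bound: the 5 vertex sets {c,d}, {a,b}, {g,h}, {f}, {e} are disjoint, each induces a connected subgraph, and every pair is joined by at least one edge of G. Contracting each set to a single vertex therefore yields K_{5} as a minor, and since treewidth is minor-monotone, tw(G) ≥ tw(K_{5}) = 4. Therefore the treewidth is 4.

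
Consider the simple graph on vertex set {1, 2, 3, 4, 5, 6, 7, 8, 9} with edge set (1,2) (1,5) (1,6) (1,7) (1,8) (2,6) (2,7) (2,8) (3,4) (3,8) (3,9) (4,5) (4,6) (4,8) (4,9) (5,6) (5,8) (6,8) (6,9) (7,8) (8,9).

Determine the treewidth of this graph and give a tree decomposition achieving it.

The largest bag has 4 vertices, giving width 3; this decomposition certifies tw(G) ≤ 3. For the lower bound, the 4 vertices {3, 4, 8, 9} are pairwise adjacent, and any tree decomposition puts a clique entirely inside one bag — forcing width ≥ 3. Hence tw(G) = 3 exactly.

Treewidth 3.
One optimal decomposition is:
Bags: B1 = {1, 2, 6, 8}  B2 = {1, 5, 6, 8}  B3 = {1, 2, 7, 8}  B4 = {4, 5, 6, 8}  B5 = {4, 6, 8, 9}  B6 = {3, 4, 8, 9}
Tree: B1–B2, B1–B3, B2–B4, B4–B5, B5–B6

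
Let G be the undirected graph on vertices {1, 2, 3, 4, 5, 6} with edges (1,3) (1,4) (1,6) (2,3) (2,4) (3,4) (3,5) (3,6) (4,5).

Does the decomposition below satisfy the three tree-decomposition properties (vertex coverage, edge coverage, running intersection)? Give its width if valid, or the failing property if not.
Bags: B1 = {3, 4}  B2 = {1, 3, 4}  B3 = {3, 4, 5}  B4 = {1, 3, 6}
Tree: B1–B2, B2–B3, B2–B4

No — vertex 2 appears in no bag.

A tree decomposition must satisfy three properties: every vertex lies in some bag; for every edge, both endpoints lie together in some bag; and for every vertex, the bags containing it form a connected subtree. Here vertex 2 appears in no bag, so the decomposition is invalid.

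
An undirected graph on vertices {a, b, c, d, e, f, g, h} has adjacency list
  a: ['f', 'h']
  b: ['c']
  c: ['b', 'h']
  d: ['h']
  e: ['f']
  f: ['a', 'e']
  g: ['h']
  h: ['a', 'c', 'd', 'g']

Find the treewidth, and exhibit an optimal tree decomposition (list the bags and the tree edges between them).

Treewidth 1.
One such decomposition:
Bags: B1 = {c, h}  B2 = {b, c}  B3 = {a, h}  B4 = {g, h}  B5 = {a, f}  B6 = {d, h}  B7 = {e, f}
Tree: B1–B2, B1–B3, B3–B4, B3–B5, B4–B6, B5–B7

Each bag holds 2 vertices, so the decomposition has width 1, which upper-bounds the treewidth. Since G has at least one edge (e.g. c–h), it is not an edgeless graph, so tw(G) ≥ 1. Combining the bounds, tw(G) = 1.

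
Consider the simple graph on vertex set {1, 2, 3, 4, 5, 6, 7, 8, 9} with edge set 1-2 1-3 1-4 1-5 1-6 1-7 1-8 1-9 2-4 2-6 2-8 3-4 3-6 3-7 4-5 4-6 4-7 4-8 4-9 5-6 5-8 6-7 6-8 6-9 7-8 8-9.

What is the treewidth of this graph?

A width-4 tree decomposition is:
Bags: B1 = {1, 4, 6, 7, 8}  B2 = {1, 3, 4, 6, 7}  B3 = {1, 4, 6, 8, 9}  B4 = {1, 2, 4, 6, 8}  B5 = {1, 4, 5, 6, 8}
Tree: B1–B2, B1–B3, B3–B4, B3–B5
Every bag has size at most 5, so the width is 5 − 1 = 4 and tw(G) ≤ 4. For the lower bound, the 5 vertices {1, 4, 6, 8, 9} are pairwise adjacent, and any tree decomposition puts a clique entirely inside one bag — forcing width ≥ 4. Combining the bounds, tw(G) = 4.

4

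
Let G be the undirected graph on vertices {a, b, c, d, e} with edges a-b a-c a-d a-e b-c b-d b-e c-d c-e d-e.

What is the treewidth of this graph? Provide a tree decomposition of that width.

With just one bag of size 5, the width is 5 − 1 = 4, so tw(G) ≤ 4. Conversely, {a, b, c, d, e} is a clique of size 5, and the vertices of any clique must share a bag in every tree decomposition; so some bag has ≥ 5 vertices and tw(G) ≥ 4. Hence tw(G) = 4 exactly.

Treewidth 4.
One optimal decomposition is:
Bags: B1 = {a, b, c, d, e}
Tree: (single bag)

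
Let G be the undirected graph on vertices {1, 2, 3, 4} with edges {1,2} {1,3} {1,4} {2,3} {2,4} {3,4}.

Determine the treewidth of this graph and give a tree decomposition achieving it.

Treewidth 3.
Bags: B1 = {1, 2, 3, 4}
Tree: (single bag)

With just one bag of size 4, the width is 4 − 1 = 3, so tw(G) ≤ 3. Conversely, {1, 2, 3, 4} is a clique of size 4, and the vertices of any clique must share a bag in every tree decomposition; so some bag has ≥ 4 vertices and tw(G) ≥ 3. The upper and lower bounds meet at 3, so that is the treewidth.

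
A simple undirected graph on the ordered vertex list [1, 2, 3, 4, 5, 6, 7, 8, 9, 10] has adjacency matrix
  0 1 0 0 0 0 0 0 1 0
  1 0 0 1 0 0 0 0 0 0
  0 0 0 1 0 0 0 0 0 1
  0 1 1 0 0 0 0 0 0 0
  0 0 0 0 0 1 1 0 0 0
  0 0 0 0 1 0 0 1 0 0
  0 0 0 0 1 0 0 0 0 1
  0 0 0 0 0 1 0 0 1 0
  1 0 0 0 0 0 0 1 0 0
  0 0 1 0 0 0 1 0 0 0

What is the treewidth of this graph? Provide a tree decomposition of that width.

The largest bag has 3 vertices, giving width 2; this decomposition certifies tw(G) ≤ 2. For the lower bound, G contains the cycle 7–10–3–4–2–1–9–8–6–5–7, so G is not a forest; only forests have treewidth ≤ 1, hence tw(G) ≥ 2. Hence tw(G) = 2 exactly.

Treewidth 2.
One optimal decomposition is:
Bags: B1 = {3, 7, 10}  B2 = {3, 4, 7}  B3 = {2, 4, 7}  B4 = {1, 2, 7}  B5 = {1, 7, 9}  B6 = {7, 8, 9}  B7 = {6, 7, 8}  B8 = {5, 6, 7}
Tree: B1–B2, B2–B3, B3–B4, B4–B5, B5–B6, B6–B7, B7–B8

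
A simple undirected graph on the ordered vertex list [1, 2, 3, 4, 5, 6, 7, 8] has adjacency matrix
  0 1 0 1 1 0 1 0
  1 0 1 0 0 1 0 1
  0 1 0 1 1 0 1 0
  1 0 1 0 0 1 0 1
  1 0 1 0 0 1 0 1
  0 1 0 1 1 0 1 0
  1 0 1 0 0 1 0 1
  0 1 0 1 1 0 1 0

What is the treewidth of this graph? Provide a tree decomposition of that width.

Treewidth 4.
One such decomposition:
Bags: B1 = {1, 3, 5, 6, 8}  B2 = {1, 2, 3, 6, 8}  B3 = {1, 3, 4, 6, 8}  B4 = {1, 3, 6, 7, 8}
Tree: B1–B2, B2–B3, B3–B4

Every bag has size at most 5, so the width is 5 − 1 = 4 and tw(G) ≤ 4. For the lower bound: the 5 vertex sets {1,5}, {2,3}, {4,8}, {6}, {7} are disjoint, each induces a connected subgraph, and every pair is joined by at least one edge of G. Contracting each set to a single vertex therefore yields K_{5} as a minor, and since treewidth is minor-monotone, tw(G) ≥ tw(K_{5}) = 4. Combining the bounds, tw(G) = 4.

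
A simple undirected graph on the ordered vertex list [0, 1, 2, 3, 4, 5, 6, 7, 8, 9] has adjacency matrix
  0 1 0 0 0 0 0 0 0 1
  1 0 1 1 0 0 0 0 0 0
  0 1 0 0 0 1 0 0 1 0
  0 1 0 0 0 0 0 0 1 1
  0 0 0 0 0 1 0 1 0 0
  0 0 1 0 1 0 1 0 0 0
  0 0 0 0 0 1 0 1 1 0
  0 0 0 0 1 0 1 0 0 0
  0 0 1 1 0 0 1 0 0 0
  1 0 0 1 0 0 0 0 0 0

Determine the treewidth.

2

A width-2 tree decomposition is:
Bags: B1 = {4, 6, 7}  B2 = {4, 5, 6}  B3 = {5, 6, 8}  B4 = {2, 5, 8}  B5 = {2, 3, 8}  B6 = {1, 2, 3}  B7 = {1, 3, 9}  B8 = {0, 1, 9}
Tree: B1–B2, B2–B3, B3–B4, B4–B5, B5–B6, B6–B7, B7–B8
Each bag holds 3 vertices, so the decomposition has width 2, which upper-bounds the treewidth. The edges 7–4–5–6–7 form a cycle, so G is not a tree and its treewidth is at least 2. Therefore the treewidth is 2.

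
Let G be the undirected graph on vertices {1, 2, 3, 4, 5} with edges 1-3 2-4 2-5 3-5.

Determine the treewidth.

1

A width-1 tree decomposition is:
Bags: B1 = {1, 3}  B2 = {3, 5}  B3 = {2, 5}  B4 = {2, 4}
Tree: B1–B2, B2–B3, B3–B4
The largest bag has 2 vertices, giving width 1; this decomposition certifies tw(G) ≤ 1. G has an edge, so its treewidth is at least 1. Combining the bounds, tw(G) = 1.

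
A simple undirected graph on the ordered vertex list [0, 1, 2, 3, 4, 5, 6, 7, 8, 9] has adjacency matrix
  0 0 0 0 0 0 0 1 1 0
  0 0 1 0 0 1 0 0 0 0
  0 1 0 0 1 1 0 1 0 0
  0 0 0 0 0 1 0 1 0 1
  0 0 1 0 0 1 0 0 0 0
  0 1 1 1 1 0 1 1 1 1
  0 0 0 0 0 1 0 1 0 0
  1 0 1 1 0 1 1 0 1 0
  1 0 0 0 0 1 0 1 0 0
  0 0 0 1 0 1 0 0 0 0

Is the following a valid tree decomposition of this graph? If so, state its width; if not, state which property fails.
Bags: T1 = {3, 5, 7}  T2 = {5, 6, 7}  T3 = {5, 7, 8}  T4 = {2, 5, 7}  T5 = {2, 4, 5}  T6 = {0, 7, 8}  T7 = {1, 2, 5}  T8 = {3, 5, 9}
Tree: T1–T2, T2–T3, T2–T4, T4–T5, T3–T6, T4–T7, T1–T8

Yes; width 2.

Every vertex of G appears in some bag (union = {0, 1, 2, 3, 4, 5, 6, 7, 8, 9}); every edge is covered by a bag; and for each vertex v the set of bags containing v is connected in the bag tree. The decomposition is therefore valid. The largest bag has 3 vertices, so the width is 2.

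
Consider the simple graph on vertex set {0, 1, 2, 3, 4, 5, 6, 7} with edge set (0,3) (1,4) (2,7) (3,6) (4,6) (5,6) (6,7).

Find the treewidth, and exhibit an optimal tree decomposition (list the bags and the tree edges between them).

The largest bag has 2 vertices, giving width 1; this decomposition certifies tw(G) ≤ 1. Since G has at least one edge (e.g. 6–4), it is not an edgeless graph, so tw(G) ≥ 1. Therefore the treewidth is 1.

Treewidth 1.
One optimal decomposition is:
Bags: B1 = {4, 6}  B2 = {6, 7}  B3 = {1, 4}  B4 = {5, 6}  B5 = {3, 6}  B6 = {2, 7}  B7 = {0, 3}
Tree: B1–B2, B1–B3, B2–B4, B1–B5, B2–B6, B5–B7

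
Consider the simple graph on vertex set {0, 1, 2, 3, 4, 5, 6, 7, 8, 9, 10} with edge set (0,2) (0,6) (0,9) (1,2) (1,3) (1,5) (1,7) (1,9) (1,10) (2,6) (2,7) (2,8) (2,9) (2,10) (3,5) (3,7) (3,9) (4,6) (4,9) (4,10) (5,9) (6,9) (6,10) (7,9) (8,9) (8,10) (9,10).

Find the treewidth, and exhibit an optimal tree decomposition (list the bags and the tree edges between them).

The largest bag has 4 vertices, giving width 3; this decomposition certifies tw(G) ≤ 3. On the other hand G contains the 4-clique {0, 2, 6, 9}. A clique must lie in a single bag of any decomposition, so no decomposition can have width below 3. Combining the bounds, tw(G) = 3.

Treewidth 3.
Bags: B1 = {2, 6, 9, 10}  B2 = {4, 6, 9, 10}  B3 = {2, 8, 9, 10}  B4 = {1, 2, 9, 10}  B5 = {0, 2, 6, 9}  B6 = {1, 2, 7, 9}  B7 = {1, 3, 7, 9}  B8 = {1, 3, 5, 9}
Tree: B1–B2, B1–B3, B3–B4, B1–B5, B4–B6, B6–B7, B7–B8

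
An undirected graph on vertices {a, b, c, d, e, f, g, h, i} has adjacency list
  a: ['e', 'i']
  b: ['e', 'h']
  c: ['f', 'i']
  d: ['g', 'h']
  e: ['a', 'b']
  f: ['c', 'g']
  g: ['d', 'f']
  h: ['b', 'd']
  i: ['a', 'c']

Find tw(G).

2

A width-2 tree decomposition is:
Bags: B1 = {a, c, i}  B2 = {a, c, f}  B3 = {a, f, g}  B4 = {a, d, g}  B5 = {a, d, h}  B6 = {a, b, h}  B7 = {a, b, e}
Tree: B1–B2, B2–B3, B3–B4, B4–B5, B5–B6, B6–B7
Every bag has size at most 3, so the width is 3 − 1 = 2 and tw(G) ≤ 2. For the lower bound, G contains the cycle a–i–c–f–g–d–h–b–e–a, so G is not a forest; only forests have treewidth ≤ 1, hence tw(G) ≥ 2. The upper and lower bounds meet at 2, so that is the treewidth.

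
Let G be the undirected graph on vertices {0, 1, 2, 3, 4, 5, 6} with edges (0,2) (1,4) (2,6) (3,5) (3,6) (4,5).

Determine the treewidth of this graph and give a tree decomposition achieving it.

The largest bag has 2 vertices, giving width 1; this decomposition certifies tw(G) ≤ 1. Since G has at least one edge (e.g. 0–2), it is not an edgeless graph, so tw(G) ≥ 1. Therefore the treewidth is 1.

Treewidth 1.
One optimal decomposition is:
Bags: B1 = {0, 2}  B2 = {2, 6}  B3 = {3, 6}  B4 = {3, 5}  B5 = {4, 5}  B6 = {1, 4}
Tree: B1–B2, B2–B3, B3–B4, B4–B5, B5–B6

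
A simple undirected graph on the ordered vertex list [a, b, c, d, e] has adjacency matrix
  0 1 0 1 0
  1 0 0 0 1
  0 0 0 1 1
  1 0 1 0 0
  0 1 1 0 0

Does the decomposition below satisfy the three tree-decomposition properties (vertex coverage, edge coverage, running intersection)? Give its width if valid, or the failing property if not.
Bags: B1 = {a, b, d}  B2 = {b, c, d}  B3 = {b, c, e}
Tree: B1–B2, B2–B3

Every vertex of G appears in some bag (union = {a, b, c, d, e}); every edge is covered by a bag; and for each vertex v the set of bags containing v is connected in the bag tree. The decomposition is therefore valid. The largest bag has 3 vertices, so the width is 2.

Yes; width 2.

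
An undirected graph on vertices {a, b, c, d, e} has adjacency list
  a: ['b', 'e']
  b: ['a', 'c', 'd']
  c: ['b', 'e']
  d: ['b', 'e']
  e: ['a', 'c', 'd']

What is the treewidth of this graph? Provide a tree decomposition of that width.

Each bag holds 3 vertices, so the decomposition has width 2, which upper-bounds the treewidth. The edges b–a–e–c–b form a cycle, so G is not a tree and its treewidth is at least 2. Combining the bounds, tw(G) = 2.

Treewidth 2.
One such decomposition:
Bags: B1 = {a, b, e}  B2 = {b, c, e}  B3 = {b, d, e}
Tree: B1–B2, B2–B3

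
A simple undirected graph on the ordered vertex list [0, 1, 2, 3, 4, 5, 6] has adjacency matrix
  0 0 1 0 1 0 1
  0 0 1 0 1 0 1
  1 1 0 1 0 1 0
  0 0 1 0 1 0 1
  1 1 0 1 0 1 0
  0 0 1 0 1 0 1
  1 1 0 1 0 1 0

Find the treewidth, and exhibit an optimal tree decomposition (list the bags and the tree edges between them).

Treewidth 3.
One optimal decomposition is:
Bags: B1 = {2, 3, 4, 6}  B2 = {0, 2, 4, 6}  B3 = {1, 2, 4, 6}  B4 = {2, 4, 5, 6}
Tree: B1–B2, B2–B3, B3–B4

Every bag has size at most 4, so the width is 4 − 1 = 3 and tw(G) ≤ 3. For the lower bound: the 4 vertex sets {3,4}, {0,2}, {6}, {1} are disjoint, each induces a connected subgraph, and every pair is joined by at least one edge of G. Contracting each set to a single vertex therefore yields K_{4} as a minor, and since treewidth is minor-monotone, tw(G) ≥ tw(K_{4}) = 3. Hence tw(G) = 3 exactly.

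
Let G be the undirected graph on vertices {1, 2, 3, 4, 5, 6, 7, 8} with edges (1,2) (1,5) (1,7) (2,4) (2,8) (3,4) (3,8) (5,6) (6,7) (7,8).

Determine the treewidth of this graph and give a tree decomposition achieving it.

The largest bag has 3 vertices, giving width 2; this decomposition certifies tw(G) ≤ 2. For the lower bound, G contains the cycle 4–3–8–2–4, so G is not a forest; only forests have treewidth ≤ 1, hence tw(G) ≥ 2. Therefore the treewidth is 2.

Treewidth 2.
One such decomposition:
Bags: B1 = {2, 3, 4}  B2 = {2, 3, 8}  B3 = {1, 2, 8}  B4 = {1, 7, 8}  B5 = {1, 5, 7}  B6 = {5, 6, 7}
Tree: B1–B2, B2–B3, B3–B4, B4–B5, B5–B6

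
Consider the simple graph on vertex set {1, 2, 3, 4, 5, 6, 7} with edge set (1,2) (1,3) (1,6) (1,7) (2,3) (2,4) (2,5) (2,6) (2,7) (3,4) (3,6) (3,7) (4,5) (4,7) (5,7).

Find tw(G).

A width-3 tree decomposition is:
Bags: B1 = {1, 2, 3, 7}  B2 = {2, 3, 4, 7}  B3 = {2, 4, 5, 7}  B4 = {1, 2, 3, 6}
Tree: B1–B2, B2–B3, B1–B4
The largest bag has 4 vertices, giving width 3; this decomposition certifies tw(G) ≤ 3. Conversely, {1, 2, 3, 6} is a clique of size 4, and the vertices of any clique must share a bag in every tree decomposition; so some bag has ≥ 4 vertices and tw(G) ≥ 3. Combining the bounds, tw(G) = 3.

3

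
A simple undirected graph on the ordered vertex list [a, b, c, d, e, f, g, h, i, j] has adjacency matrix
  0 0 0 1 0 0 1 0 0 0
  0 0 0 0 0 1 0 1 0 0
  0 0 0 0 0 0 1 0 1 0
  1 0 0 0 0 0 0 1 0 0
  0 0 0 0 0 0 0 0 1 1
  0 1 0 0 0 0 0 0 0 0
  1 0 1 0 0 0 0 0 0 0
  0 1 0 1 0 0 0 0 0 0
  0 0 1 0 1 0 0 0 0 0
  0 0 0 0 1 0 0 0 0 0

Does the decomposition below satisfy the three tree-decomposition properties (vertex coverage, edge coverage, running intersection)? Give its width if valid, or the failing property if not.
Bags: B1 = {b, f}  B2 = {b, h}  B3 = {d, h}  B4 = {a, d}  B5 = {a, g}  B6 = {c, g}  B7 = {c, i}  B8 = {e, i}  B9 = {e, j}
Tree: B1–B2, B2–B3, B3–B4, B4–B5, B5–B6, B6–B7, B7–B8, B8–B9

Vertex coverage: the bags together contain {a, b, c, d, e, f, g, h, i, j}, the full vertex set. Edge coverage: each edge of G has both endpoints in at least one bag. Running intersection: for every vertex, the bags containing it form a connected subtree. All three properties hold, so this is a valid tree decomposition of width max|bag| − 1 = 1, and hence tw(G) ≤ 1.

Yes; width 1.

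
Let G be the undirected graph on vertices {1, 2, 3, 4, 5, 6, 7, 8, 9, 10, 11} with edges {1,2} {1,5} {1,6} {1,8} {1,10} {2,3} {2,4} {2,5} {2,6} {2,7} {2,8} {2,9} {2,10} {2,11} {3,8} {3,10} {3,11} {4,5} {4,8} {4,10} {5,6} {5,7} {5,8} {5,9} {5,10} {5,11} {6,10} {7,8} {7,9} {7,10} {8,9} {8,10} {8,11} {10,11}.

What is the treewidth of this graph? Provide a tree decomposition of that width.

Treewidth 4.
One optimal decomposition is:
Bags: B1 = {2, 5, 8, 10, 11}  B2 = {2, 3, 8, 10, 11}  B3 = {1, 2, 5, 8, 10}  B4 = {2, 5, 7, 8, 10}  B5 = {2, 4, 5, 8, 10}  B6 = {2, 5, 7, 8, 9}  B7 = {1, 2, 5, 6, 10}
Tree: B1–B2, B1–B3, B1–B4, B1–B5, B4–B6, B3–B7

Every bag has size at most 5, so the width is 5 − 1 = 4 and tw(G) ≤ 4. For the lower bound, the 5 vertices {2, 3, 8, 10, 11} are pairwise adjacent, and any tree decomposition puts a clique entirely inside one bag — forcing width ≥ 4. The upper and lower bounds meet at 4, so that is the treewidth.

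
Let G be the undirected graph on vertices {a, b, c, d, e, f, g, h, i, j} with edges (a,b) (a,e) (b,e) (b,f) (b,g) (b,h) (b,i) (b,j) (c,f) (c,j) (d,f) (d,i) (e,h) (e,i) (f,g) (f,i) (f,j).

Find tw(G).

A width-2 tree decomposition is:
Bags: B1 = {b, e, i}  B2 = {a, b, e}  B3 = {b, e, h}  B4 = {b, f, i}  B5 = {b, f, j}  B6 = {d, f, i}  B7 = {b, f, g}  B8 = {c, f, j}
Tree: B1–B2, B2–B3, B1–B4, B4–B5, B4–B6, B4–B7, B5–B8
The largest bag has 3 vertices, giving width 2; this decomposition certifies tw(G) ≤ 2. On the other hand G contains the 3-clique {d, f, i}. A clique must lie in a single bag of any decomposition, so no decomposition can have width below 2. Combining the bounds, tw(G) = 2.

2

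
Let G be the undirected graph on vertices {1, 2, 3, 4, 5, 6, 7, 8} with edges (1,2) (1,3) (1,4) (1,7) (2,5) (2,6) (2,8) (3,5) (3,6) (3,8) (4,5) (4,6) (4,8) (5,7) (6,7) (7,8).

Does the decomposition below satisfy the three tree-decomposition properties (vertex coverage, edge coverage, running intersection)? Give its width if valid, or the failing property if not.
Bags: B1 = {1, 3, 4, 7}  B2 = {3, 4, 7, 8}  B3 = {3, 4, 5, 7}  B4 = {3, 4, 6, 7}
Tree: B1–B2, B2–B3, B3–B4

No — vertex 2 appears in no bag.

A tree decomposition must satisfy three properties: every vertex lies in some bag; for every edge, both endpoints lie together in some bag; and for every vertex, the bags containing it form a connected subtree. Here vertex 2 appears in no bag, so the decomposition is invalid.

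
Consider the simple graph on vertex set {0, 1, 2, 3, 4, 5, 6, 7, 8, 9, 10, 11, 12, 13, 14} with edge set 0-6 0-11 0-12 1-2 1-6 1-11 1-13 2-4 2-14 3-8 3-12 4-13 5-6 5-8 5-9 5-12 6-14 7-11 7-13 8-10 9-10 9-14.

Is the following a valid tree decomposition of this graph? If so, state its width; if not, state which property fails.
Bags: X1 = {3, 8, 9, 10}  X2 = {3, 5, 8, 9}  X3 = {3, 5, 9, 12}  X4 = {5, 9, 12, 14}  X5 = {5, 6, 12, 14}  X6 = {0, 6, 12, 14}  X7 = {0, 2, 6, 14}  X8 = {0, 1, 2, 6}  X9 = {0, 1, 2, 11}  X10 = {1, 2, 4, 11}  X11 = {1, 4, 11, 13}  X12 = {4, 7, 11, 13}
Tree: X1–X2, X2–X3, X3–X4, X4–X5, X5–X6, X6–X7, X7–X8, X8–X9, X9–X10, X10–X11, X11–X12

Vertex coverage: the bags together contain {0, 1, 2, 3, 4, 5, 6, 7, 8, 9, 10, 11, 12, 13, 14}, the full vertex set. Edge coverage: each edge of G has both endpoints in at least one bag. Running intersection: for every vertex, the bags containing it form a connected subtree. All three properties hold, so this is a valid tree decomposition of width max|bag| − 1 = 3, and hence tw(G) ≤ 3.

Yes; width 3.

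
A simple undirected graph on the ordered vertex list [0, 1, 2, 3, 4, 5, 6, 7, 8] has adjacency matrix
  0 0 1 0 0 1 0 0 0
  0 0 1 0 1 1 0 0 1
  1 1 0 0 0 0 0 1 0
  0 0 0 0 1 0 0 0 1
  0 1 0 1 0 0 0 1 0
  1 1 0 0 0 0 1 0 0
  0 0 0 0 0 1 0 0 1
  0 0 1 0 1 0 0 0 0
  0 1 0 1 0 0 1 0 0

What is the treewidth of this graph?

3

A width-3 tree decomposition is:
Bags: B1 = {0, 5, 6, 8}  B2 = {0, 1, 5, 8}  B3 = {0, 1, 2, 8}  B4 = {1, 2, 3, 8}  B5 = {1, 2, 3, 4}  B6 = {2, 3, 4, 7}
Tree: B1–B2, B2–B3, B3–B4, B4–B5, B5–B6
The largest bag has 4 vertices, giving width 3; this decomposition certifies tw(G) ≤ 3. For the lower bound: the 4 vertex sets {0,5,6}, {8}, {1}, {2,3,4,7} are disjoint, each induces a connected subgraph, and every pair is joined by at least one edge of G. Contracting each set to a single vertex therefore yields K_{4} as a minor, and since treewidth is minor-monotone, tw(G) ≥ tw(K_{4}) = 3. The upper and lower bounds meet at 3, so that is the treewidth.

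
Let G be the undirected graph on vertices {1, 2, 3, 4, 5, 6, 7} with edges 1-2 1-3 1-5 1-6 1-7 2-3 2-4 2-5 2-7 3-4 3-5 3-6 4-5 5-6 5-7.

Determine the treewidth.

3

A width-3 tree decomposition is:
Bags: B1 = {1, 2, 5, 7}  B2 = {1, 2, 3, 5}  B3 = {1, 3, 5, 6}  B4 = {2, 3, 4, 5}
Tree: B1–B2, B2–B3, B2–B4
The largest bag has 4 vertices, giving width 3; this decomposition certifies tw(G) ≤ 3. On the other hand G contains the 4-clique {1, 2, 3, 5}. A clique must lie in a single bag of any decomposition, so no decomposition can have width below 3. Therefore the treewidth is 3.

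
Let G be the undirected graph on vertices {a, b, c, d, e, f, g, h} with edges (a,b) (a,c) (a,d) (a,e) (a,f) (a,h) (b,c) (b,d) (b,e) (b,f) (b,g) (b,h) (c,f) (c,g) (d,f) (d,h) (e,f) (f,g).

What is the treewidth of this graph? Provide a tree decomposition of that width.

Every bag has size at most 4, so the width is 4 − 1 = 3 and tw(G) ≤ 3. On the other hand G contains the 4-clique {a, b, d, h}. A clique must lie in a single bag of any decomposition, so no decomposition can have width below 3. Therefore the treewidth is 3.

Treewidth 3.
Bags: B1 = {a, b, d, h}  B2 = {a, b, d, f}  B3 = {a, b, e, f}  B4 = {a, b, c, f}  B5 = {b, c, f, g}
Tree: B1–B2, B2–B3, B2–B4, B4–B5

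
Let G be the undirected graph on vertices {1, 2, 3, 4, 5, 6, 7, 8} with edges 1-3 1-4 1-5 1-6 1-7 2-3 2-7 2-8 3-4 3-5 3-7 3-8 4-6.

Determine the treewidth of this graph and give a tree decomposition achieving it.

Treewidth 2.
One such decomposition:
Bags: B1 = {1, 3, 4}  B2 = {1, 3, 7}  B3 = {2, 3, 7}  B4 = {2, 3, 8}  B5 = {1, 3, 5}  B6 = {1, 4, 6}
Tree: B1–B2, B2–B3, B3–B4, B1–B5, B1–B6

Each bag holds 3 vertices, so the decomposition has width 2, which upper-bounds the treewidth. Conversely, {2, 3, 8} is a clique of size 3, and the vertices of any clique must share a bag in every tree decomposition; so some bag has ≥ 3 vertices and tw(G) ≥ 2. The upper and lower bounds meet at 2, so that is the treewidth.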